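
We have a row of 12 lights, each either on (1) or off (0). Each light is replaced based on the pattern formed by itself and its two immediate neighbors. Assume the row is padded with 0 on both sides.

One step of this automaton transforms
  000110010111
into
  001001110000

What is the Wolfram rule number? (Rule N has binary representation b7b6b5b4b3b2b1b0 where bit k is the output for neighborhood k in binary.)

position 10: 111 → 0  (bit 7 = 0)
position 4: 110 → 0  (bit 6 = 0)
position 8: 101 → 0  (bit 5 = 0)
position 5: 100 → 1  (bit 4 = 1)
position 3: 011 → 0  (bit 3 = 0)
position 7: 010 → 1  (bit 2 = 1)
position 2: 001 → 1  (bit 1 = 1)
position 0: 000 → 0  (bit 0 = 0)
bits b7..b0 = 00010110 = 22

22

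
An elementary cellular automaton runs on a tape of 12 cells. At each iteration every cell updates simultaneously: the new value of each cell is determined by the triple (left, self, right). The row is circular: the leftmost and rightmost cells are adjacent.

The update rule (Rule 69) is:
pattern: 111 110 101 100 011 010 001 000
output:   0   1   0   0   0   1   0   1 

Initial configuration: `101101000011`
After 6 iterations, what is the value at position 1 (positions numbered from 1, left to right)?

1

100101011000
100101001010
100101001010  (fixed point — unchanged through iteration 6)
position 1 holds 1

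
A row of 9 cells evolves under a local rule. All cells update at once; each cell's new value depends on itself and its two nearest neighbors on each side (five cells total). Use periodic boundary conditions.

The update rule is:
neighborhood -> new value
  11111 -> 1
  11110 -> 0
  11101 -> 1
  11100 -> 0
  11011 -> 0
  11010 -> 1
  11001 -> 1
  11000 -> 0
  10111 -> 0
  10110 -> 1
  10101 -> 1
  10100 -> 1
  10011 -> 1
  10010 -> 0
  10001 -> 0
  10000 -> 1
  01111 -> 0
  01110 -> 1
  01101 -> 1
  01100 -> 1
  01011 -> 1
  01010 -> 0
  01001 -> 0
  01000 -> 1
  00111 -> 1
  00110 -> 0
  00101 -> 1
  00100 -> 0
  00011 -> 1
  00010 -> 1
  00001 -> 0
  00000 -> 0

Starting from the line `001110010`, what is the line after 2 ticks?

101111001

tick 1: 011101001
tick 2: 101111001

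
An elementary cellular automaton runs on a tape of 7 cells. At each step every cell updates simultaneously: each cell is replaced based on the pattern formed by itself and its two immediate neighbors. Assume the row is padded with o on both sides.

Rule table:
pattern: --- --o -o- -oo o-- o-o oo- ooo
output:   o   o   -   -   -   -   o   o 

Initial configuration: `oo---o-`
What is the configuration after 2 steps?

oo--o-o

step 1: oo-oo--
step 2: oo--o-o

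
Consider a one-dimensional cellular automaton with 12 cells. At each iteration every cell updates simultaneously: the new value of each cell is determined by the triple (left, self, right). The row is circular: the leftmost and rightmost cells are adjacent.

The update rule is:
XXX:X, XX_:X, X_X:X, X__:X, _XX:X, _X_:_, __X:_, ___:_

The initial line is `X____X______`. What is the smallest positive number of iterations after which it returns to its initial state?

12

_X____X_____
__X____X____
___X____X___
____X____X__
_____X____X_
______X____X
X______X____
_X______X___
__X______X__
___X______X_
____X______X
X____X______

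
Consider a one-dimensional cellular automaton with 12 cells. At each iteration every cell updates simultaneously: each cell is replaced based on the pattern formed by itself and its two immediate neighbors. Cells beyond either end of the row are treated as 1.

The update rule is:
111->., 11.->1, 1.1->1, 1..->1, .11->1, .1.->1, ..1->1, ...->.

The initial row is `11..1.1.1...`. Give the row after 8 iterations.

..11...11...

iteration 1: .111111111.1
iteration 2: 11.......111
iteration 3: .11.....11..
iteration 4: 1111...11111
iteration 5: ...11.11....
iteration 6: 1.1111111..1
iteration 7: 111.....1111
iteration 8: ..11...11...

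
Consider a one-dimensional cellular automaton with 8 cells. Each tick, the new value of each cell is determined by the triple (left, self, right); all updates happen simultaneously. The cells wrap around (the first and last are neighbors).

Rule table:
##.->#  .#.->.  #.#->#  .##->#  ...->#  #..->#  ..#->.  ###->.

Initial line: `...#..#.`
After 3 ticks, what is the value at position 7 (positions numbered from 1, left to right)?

#

tick 1: ##..#..#
tick 2: .##..#.#
tick 3: ####..#.
position 7 holds #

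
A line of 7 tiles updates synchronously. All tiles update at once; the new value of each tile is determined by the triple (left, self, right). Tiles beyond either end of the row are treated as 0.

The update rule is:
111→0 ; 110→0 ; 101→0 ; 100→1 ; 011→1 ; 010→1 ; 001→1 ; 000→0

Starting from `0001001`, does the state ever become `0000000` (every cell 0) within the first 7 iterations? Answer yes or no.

0011111
0110000
1101000
1001100
1111010
1000011
1100110
iteration 7 is 1100110, still not uniform 0

no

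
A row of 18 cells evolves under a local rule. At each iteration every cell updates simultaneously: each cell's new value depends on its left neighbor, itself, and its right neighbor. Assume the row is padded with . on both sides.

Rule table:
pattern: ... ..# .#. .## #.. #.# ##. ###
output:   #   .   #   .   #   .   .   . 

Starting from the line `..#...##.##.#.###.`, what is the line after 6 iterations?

...#############.#

#.###.......#....#
#....######.####.#
####.............#
....############.#
###..............#
...#############.#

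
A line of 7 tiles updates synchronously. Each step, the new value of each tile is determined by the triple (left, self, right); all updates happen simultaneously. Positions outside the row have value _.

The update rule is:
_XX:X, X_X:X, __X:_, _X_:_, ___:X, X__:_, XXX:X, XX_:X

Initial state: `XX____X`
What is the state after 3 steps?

XXXXXX_

XX_XX__
XXXXX_X
XXXXXX_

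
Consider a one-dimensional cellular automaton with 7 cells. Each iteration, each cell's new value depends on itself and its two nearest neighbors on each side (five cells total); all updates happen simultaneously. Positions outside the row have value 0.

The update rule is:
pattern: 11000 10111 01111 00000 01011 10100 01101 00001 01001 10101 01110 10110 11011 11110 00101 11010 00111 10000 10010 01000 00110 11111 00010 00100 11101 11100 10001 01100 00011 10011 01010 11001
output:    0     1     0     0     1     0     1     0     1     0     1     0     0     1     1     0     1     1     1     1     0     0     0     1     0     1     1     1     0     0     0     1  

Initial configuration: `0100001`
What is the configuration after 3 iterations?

0100011

0111001
0111111
0100011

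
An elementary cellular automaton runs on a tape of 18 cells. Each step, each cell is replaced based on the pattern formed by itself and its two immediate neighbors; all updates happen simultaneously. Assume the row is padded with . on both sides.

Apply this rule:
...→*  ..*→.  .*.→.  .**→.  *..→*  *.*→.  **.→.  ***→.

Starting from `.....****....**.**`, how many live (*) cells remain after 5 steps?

5

****.....***......
....****....******
***.....***.......
...****....*******
**.....***........
count of *: 5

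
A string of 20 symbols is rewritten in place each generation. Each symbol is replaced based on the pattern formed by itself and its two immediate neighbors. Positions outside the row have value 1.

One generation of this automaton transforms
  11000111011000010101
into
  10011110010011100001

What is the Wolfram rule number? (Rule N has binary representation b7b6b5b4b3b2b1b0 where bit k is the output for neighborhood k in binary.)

position 0: 111 → 1  (bit 7 = 1)
position 1: 110 → 0  (bit 6 = 0)
position 8: 101 → 0  (bit 5 = 0)
position 2: 100 → 0  (bit 4 = 0)
position 5: 011 → 1  (bit 3 = 1)
position 15: 010 → 0  (bit 2 = 0)
position 4: 001 → 1  (bit 1 = 1)
position 3: 000 → 1  (bit 0 = 1)
bits b7..b0 = 10001011 = 139

139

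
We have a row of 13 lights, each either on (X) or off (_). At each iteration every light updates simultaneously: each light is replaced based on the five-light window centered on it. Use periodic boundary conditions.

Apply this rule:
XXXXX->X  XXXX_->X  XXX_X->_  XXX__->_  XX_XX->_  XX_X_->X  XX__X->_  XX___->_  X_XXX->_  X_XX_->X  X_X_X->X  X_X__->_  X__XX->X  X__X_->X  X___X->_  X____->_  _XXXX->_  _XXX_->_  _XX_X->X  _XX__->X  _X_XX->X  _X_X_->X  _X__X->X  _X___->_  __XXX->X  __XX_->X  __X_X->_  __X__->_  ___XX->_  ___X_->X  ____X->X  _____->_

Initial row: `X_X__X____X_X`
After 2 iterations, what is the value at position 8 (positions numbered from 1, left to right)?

iteration 1: XX_XX___XX_XX
iteration 2: X__XX___XX___
position 8 holds _

_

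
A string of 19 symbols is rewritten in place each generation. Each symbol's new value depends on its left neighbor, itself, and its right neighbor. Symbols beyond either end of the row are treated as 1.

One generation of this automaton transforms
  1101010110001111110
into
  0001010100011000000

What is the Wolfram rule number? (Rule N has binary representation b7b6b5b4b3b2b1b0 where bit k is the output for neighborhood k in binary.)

position 0: 111 → 0  (bit 7 = 0)
position 1: 110 → 0  (bit 6 = 0)
position 2: 101 → 0  (bit 5 = 0)
position 9: 100 → 0  (bit 4 = 0)
position 7: 011 → 1  (bit 3 = 1)
position 3: 010 → 1  (bit 2 = 1)
position 11: 001 → 1  (bit 1 = 1)
position 10: 000 → 0  (bit 0 = 0)
bits b7..b0 = 00001110 = 14

14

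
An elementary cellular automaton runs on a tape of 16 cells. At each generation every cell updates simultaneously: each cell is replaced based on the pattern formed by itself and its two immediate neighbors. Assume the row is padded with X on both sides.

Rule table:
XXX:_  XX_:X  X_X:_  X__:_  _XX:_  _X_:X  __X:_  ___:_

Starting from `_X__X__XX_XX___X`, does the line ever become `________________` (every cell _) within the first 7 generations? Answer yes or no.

_X__X___X__X____
_X__X___X__X____  (fixed point — unchanged through generation 7)
generation 7 is _X__X___X__X____, still not uniform _

no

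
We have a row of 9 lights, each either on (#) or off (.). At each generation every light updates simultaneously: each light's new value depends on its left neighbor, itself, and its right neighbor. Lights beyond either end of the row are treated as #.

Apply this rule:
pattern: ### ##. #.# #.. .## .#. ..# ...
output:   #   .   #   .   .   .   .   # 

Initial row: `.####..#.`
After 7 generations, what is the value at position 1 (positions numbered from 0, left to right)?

#

generation 1: #.##....#
generation 2: .#...##..
generation 3: #..#.....
generation 4: .....###.
generation 5: .###..#.#
generation 6: #.#....#.
generation 7: .#..##..#
position 1 holds #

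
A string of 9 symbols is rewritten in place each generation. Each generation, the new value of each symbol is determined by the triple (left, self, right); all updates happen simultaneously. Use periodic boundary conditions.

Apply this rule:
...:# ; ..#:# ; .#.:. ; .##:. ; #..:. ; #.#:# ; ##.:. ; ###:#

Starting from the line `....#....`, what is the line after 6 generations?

####..###
###..#.##
##..#.#.#
#..#.#.#.
..#.#.#.#
.#.#.#.#.

.#.#.#.#.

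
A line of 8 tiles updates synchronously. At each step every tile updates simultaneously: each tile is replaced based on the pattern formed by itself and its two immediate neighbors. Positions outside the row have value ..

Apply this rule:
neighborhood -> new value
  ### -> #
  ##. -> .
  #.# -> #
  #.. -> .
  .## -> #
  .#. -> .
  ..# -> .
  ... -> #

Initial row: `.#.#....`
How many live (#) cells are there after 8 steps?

3

..#..###
#....##.
..##.#..
#.#.#..#
.#.#....  (repeats step 0; period 5)
step 8: ..##.#..
count of #: 3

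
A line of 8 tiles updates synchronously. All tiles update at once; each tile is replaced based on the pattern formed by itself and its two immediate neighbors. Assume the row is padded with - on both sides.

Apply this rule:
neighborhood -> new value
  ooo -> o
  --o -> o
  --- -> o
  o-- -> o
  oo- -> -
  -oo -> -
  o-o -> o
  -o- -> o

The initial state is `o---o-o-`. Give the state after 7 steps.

-oooooo-

step 1: oooooooo
step 2: -oooooo-
step 3: o-oooo-o
step 4: oo-oo-oo
step 5: --o--o--
step 6: oooooooo  (repeats step 1; period 5)
step 7: -oooooo-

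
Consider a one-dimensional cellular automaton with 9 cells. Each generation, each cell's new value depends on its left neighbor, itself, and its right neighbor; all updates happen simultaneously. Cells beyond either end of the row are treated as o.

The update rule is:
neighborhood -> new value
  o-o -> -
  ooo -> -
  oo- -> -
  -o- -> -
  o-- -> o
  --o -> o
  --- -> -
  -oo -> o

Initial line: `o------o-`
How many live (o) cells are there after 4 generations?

3

-o----o--
--o--o-oo
oo-oo--o-
---o-oo--
count of o: 3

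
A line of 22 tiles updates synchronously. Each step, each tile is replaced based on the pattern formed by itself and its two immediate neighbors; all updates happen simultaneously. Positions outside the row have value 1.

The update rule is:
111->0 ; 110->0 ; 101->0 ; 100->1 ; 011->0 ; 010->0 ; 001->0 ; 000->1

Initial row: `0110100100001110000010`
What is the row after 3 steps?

step 1: 0000010011100001111000
step 2: 1111001000011100000110
step 3: 0000100111000011110000

0000100111000011110000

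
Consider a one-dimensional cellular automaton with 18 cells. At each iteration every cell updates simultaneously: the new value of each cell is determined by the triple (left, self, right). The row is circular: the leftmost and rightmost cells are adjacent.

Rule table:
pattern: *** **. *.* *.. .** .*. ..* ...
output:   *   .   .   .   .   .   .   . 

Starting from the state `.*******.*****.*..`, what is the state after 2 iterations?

iteration 1: ..*****...***.....
iteration 2: ...***.....*......

...***.....*......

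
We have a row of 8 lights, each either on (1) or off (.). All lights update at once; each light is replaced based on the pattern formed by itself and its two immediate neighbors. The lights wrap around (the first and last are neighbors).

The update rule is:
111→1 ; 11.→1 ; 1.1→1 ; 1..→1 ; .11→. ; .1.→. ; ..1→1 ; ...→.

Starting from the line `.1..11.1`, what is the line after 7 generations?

11.11.1.

generation 1: 1.11.11.
generation 2: .1.11.11
generation 3: 1.1.11.1
generation 4: 11.1.11.
generation 5: .11.1.11
generation 6: 1.11.1.1
generation 7: 11.11.1.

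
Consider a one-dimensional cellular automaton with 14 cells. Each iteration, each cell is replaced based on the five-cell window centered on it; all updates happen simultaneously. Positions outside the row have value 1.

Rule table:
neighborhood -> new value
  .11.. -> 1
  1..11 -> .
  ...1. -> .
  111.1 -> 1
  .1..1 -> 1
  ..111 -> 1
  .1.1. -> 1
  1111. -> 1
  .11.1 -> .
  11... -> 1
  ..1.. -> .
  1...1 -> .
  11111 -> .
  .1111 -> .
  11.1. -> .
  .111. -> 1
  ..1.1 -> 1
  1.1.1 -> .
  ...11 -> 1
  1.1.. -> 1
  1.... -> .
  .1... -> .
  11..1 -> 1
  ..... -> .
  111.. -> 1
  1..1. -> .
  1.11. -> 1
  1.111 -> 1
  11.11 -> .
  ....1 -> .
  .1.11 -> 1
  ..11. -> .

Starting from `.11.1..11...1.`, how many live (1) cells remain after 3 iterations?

.1..11..11..11
.11..11..11.1.
.111..11.....1
count of 1: 6

6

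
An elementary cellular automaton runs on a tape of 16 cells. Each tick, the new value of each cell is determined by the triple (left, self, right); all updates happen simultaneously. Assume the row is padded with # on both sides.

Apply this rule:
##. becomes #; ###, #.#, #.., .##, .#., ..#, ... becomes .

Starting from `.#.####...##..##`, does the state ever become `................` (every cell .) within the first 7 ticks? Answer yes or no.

......#....#....
................
all cells are . at tick 2

yes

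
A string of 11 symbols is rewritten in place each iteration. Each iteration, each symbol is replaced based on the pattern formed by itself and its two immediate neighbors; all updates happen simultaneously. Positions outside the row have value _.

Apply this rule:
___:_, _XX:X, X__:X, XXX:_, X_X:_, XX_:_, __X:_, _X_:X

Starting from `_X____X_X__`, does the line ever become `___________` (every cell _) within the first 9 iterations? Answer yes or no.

no

_XX___X_XX_
_X_X__X_X_X
_X_XX_X_X_X
_X_X__X_X_X  (repeats iteration 2; period 2)
iteration 9: _X_XX_X_X_X
iteration 9 is _X_XX_X_X_X, still not uniform _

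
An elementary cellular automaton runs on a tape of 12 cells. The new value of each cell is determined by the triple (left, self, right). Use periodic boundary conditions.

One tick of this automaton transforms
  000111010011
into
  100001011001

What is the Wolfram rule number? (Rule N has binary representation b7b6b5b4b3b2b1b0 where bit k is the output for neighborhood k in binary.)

84

position 4: 111 → 0  (bit 7 = 0)
position 5: 110 → 1  (bit 6 = 1)
position 6: 101 → 0  (bit 5 = 0)
position 0: 100 → 1  (bit 4 = 1)
position 3: 011 → 0  (bit 3 = 0)
position 7: 010 → 1  (bit 2 = 1)
position 2: 001 → 0  (bit 1 = 0)
position 1: 000 → 0  (bit 0 = 0)
bits b7..b0 = 01010100 = 84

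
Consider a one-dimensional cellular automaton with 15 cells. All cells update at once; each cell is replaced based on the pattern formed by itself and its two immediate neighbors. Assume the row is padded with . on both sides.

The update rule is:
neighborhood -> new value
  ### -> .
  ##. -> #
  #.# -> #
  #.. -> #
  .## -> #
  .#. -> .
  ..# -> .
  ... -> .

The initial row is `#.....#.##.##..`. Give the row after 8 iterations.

........#...#.#

iteration 1: .#.....#######.
iteration 2: ..#....#.....##
iteration 3: ...#....#....##
iteration 4: ....#....#...##
iteration 5: .....#....#..##
iteration 6: ......#....#.##
iteration 7: .......#....###
iteration 8: ........#...#.#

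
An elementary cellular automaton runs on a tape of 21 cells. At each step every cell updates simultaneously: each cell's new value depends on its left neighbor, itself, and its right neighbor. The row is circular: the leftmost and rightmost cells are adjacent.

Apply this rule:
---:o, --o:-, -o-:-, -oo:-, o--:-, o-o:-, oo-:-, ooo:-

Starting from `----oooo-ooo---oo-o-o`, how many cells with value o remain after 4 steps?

14

-oo----------o-------
----oooooooo---oooooo
-oo----------o-------  (repeats step 1; period 2)
step 4: ----oooooooo---oooooo
count of o: 14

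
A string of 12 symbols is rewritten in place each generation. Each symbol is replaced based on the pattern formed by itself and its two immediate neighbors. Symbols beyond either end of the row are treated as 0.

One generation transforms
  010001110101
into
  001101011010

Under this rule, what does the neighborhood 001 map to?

At position 0 the neighborhood is 001; the next row has 0 there.

0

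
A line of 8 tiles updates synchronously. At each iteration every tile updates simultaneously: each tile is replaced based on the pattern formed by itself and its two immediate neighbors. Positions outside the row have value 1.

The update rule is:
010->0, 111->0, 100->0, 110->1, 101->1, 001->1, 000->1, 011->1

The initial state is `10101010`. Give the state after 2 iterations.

01101011

11010101
01101011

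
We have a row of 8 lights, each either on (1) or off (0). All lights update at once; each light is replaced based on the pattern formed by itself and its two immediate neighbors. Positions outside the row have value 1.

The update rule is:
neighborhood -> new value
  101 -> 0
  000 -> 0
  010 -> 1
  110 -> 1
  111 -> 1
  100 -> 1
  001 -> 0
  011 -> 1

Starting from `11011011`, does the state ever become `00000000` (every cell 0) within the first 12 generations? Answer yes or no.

generation 1: 11011011  (fixed point — unchanged through generation 12)
generation 12 is 11011011, still not uniform 0

no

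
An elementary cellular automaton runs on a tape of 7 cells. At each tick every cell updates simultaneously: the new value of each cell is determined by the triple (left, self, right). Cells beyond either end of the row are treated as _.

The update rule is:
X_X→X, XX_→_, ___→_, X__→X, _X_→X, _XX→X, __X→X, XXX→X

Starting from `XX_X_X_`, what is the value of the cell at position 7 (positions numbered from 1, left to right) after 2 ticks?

_

tick 1: X_XXXXX
tick 2: XXXXXX_
position 7 holds _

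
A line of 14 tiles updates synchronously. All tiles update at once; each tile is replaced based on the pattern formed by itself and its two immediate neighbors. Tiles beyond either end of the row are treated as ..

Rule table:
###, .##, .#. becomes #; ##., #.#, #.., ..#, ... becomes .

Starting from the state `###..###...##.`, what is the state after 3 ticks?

#....#.....#..

##...##....#..
#....#.....#..
#....#.....#..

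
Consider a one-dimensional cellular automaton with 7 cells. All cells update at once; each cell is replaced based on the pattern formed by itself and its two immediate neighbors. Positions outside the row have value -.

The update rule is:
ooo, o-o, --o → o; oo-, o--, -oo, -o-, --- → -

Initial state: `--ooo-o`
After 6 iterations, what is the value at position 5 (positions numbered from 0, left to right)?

-o-o-o-
o-o-o--
-o-o---
o-o----
-o-----
o------
position 5 holds -

-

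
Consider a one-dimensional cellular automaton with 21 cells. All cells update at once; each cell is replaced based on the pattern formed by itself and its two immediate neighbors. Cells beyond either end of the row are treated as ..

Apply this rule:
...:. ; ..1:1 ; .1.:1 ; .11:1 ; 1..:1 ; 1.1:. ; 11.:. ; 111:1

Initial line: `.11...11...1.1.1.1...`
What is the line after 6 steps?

1..111..111..11..1.1.

11.1.11.1.11.1.1.11..
1..1.1..1.1..1.1.1.1.
1111.1111.1111.1.1.11
111..111..111..1.1.1.
11.1111.1111.111.1.11
1..111..111..11..1.1.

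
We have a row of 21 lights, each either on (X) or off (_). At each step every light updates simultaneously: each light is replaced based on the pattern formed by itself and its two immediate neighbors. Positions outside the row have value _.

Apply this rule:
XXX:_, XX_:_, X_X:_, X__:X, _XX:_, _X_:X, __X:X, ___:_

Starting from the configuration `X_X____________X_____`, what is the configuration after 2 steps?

X_XX__________XXX____
X___X________X___X___

X___X________X___X___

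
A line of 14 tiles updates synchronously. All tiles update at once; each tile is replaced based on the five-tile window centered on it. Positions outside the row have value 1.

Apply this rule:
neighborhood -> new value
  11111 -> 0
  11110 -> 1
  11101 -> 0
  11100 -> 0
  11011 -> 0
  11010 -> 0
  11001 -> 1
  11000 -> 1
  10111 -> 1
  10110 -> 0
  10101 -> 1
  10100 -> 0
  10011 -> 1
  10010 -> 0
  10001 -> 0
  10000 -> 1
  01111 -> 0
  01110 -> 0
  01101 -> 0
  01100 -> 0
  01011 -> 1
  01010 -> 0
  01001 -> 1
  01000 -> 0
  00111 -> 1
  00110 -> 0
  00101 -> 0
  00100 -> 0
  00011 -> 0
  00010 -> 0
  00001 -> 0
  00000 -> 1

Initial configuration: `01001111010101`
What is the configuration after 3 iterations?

01011000110011

iteration 1: 00111010010111
iteration 2: 11100001001100
iteration 3: 01011000110011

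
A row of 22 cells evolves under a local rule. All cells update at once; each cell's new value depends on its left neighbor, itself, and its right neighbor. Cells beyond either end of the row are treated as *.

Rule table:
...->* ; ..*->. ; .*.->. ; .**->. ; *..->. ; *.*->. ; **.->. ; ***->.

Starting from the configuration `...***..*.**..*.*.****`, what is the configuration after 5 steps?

.*....................
...******************.
.*....................  (repeats step 1; period 2)
step 5: .*....................

.*....................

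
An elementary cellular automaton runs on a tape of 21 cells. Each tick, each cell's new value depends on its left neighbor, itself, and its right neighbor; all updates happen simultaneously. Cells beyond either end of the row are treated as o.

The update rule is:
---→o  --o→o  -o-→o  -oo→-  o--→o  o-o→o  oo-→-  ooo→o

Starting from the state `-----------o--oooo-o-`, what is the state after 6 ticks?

ooooooooo-o-o-o--o-oo

oooooooooooooo-oo-ooo
ooooooooooooo-o--o-oo
oooooooooooo-oooooo-o
ooooooooooo-o-oooo-o-
oooooooooo-ooo-oo-ooo
ooooooooo-o-o-o--o-oo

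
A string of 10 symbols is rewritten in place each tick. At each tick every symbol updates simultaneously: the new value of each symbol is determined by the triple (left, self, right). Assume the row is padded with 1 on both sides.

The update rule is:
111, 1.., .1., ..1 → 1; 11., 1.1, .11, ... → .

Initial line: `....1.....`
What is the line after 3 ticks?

....1.1.1.

1..111...1
.11.1.1.1.
....1.1.1.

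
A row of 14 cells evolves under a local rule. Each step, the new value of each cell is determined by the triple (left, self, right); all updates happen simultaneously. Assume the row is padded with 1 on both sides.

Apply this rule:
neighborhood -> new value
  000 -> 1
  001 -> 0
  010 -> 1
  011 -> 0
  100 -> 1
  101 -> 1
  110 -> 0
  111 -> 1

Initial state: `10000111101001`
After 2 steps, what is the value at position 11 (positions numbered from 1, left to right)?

01110011011100
10101000101010
position 11 holds 1

1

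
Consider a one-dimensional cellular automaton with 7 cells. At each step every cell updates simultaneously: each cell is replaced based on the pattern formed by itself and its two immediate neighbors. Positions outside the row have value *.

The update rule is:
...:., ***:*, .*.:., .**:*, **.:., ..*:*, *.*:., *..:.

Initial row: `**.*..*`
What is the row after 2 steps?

*....**
....***

....***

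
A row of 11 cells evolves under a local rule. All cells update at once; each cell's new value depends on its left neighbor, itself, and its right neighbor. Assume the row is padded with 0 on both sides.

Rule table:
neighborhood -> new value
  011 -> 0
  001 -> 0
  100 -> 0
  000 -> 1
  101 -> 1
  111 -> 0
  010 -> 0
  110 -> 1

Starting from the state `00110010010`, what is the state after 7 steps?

10010000000
00000111111
11110000001
00010111100
11001000101
01000010010
00011000000

00011000000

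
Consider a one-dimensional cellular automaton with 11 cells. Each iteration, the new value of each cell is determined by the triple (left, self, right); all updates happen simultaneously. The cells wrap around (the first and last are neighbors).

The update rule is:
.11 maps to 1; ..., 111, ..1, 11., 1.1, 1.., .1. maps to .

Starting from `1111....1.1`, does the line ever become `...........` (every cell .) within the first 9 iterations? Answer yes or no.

yes

..........1
...........
all cells are . at iteration 2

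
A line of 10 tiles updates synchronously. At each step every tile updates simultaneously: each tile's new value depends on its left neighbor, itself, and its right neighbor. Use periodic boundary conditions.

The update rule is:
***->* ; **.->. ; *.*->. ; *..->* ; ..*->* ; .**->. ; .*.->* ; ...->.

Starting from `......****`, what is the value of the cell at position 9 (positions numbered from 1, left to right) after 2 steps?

step 1: *....*.**.
step 2: **..**....
position 9 holds .

.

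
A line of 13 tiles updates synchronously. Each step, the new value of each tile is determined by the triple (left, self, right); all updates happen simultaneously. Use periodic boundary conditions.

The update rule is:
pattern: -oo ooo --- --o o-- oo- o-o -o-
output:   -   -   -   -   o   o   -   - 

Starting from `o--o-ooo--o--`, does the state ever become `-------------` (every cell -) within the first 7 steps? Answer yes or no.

no

step 1: -o-----oo--o-
step 2: --o-----oo--o
step 3: o--o-----oo--
step 4: -o--o-----oo-
step 5: --o--o-----oo
step 6: o--o--o-----o
step 7: oo--o--o-----
step 7 is oo--o--o-----, still not uniform -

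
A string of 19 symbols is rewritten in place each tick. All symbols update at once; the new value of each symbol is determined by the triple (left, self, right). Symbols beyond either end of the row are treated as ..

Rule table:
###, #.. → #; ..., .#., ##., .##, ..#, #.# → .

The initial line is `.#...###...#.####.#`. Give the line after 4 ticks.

.....#.....#......#

tick 1: ..#...#.#.....##...
tick 2: ...#.....#......#..
tick 3: ....#.....#......#.
tick 4: .....#.....#......#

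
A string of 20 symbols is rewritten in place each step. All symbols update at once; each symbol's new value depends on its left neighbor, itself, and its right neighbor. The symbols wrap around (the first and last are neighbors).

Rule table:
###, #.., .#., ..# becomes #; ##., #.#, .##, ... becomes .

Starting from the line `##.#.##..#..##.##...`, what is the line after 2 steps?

#.###.#.###.#...##.#

...#...#####.....#.#
#.###.#.###.#...##.#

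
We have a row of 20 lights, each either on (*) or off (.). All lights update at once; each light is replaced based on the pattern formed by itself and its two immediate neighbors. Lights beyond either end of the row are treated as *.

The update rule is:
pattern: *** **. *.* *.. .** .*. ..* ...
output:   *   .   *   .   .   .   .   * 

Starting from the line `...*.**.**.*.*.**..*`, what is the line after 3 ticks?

.*..*..*..*.*.*.....
*..........*.*..***.
..********..*....*.*

..********..*....*.*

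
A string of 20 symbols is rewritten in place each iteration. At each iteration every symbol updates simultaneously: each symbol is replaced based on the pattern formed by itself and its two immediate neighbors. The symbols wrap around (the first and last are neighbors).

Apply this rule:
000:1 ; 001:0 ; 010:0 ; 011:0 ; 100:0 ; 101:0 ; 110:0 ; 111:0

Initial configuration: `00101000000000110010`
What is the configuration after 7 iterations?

10000011111110000000
00111000000000111110
10000011111110000000  (repeats iteration 1; period 2)
iteration 7: 10000011111110000000

10000011111110000000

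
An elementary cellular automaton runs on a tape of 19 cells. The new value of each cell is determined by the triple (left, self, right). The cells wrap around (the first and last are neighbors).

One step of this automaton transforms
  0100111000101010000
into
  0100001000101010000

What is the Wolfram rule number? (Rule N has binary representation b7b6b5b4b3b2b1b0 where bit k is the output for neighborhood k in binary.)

68

position 5: 111 → 0  (bit 7 = 0)
position 6: 110 → 1  (bit 6 = 1)
position 11: 101 → 0  (bit 5 = 0)
position 2: 100 → 0  (bit 4 = 0)
position 4: 011 → 0  (bit 3 = 0)
position 1: 010 → 1  (bit 2 = 1)
position 0: 001 → 0  (bit 1 = 0)
position 8: 000 → 0  (bit 0 = 0)
bits b7..b0 = 01000100 = 68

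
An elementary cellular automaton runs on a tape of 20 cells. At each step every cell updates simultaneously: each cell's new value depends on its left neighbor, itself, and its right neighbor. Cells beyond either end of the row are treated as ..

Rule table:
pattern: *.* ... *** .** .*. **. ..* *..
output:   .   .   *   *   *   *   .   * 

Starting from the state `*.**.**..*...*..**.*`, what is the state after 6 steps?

*.**.***.***.**.**.*

step 1: *.**.***.**..**.**.*
step 2: *.**.***.***.**.**.*
step 3: *.**.***.***.**.**.*  (fixed point — unchanged through step 6)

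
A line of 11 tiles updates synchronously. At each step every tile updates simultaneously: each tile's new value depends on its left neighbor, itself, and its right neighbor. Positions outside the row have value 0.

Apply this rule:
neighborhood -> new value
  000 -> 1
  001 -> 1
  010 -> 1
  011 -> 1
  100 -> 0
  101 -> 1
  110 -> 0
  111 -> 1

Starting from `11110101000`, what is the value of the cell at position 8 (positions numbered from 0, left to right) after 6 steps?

11101111011
11011110110
10111101100
11111011001
11110110011
11101100110
position 8 holds 1

1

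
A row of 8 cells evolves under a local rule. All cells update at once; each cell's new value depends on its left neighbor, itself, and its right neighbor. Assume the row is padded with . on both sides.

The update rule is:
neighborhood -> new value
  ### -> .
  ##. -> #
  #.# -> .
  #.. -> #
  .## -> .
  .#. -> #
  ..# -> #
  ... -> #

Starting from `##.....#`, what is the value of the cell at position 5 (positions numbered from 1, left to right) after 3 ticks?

#

.#######
#......#
########
position 5 holds #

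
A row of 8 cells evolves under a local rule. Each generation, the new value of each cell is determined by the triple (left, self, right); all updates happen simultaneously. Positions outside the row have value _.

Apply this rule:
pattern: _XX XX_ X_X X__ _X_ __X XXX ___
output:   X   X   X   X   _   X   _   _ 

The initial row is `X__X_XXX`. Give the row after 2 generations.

_XX_XX_X
XXXXXXX_

XXXXXXX_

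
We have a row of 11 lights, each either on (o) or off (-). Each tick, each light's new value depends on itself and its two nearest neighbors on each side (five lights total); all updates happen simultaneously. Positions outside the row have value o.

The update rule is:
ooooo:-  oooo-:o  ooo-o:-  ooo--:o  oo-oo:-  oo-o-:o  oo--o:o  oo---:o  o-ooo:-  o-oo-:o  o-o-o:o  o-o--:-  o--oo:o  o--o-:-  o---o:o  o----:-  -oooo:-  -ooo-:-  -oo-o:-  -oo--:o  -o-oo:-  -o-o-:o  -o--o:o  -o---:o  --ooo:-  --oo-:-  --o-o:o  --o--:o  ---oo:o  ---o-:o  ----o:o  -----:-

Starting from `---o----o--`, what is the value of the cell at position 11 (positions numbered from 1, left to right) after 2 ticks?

ooooo-ooooo
---o-------
position 11 holds -

-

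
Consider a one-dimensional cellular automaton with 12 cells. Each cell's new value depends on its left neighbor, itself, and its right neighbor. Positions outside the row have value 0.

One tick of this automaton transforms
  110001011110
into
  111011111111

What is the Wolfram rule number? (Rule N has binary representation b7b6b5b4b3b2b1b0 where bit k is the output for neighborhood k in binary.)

254

position 8: 111 → 1  (bit 7 = 1)
position 1: 110 → 1  (bit 6 = 1)
position 6: 101 → 1  (bit 5 = 1)
position 2: 100 → 1  (bit 4 = 1)
position 0: 011 → 1  (bit 3 = 1)
position 5: 010 → 1  (bit 2 = 1)
position 4: 001 → 1  (bit 1 = 1)
position 3: 000 → 0  (bit 0 = 0)
bits b7..b0 = 11111110 = 254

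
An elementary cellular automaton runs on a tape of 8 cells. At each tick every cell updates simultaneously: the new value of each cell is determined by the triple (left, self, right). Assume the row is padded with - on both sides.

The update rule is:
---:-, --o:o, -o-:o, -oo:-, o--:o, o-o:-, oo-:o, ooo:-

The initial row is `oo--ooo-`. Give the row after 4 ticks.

--oooo-o

tick 1: -ooo--oo
tick 2: o--ooo-o
tick 3: ooo--o-o
tick 4: --oooo-o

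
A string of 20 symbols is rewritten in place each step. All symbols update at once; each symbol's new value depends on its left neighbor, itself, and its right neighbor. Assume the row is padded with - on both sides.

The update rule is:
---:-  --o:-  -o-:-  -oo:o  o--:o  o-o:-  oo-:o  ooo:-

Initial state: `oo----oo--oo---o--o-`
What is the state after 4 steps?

ooo---ooo-ooo---o--o
o-oo--o-o-o-oo---o--
--ooo-------ooo---o-
--o-oo------o-oo---o

--o-oo------o-oo---o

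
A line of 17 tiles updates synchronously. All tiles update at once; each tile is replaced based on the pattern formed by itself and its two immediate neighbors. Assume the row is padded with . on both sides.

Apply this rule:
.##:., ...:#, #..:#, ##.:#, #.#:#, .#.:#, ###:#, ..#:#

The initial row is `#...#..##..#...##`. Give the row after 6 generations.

#.##.#######.####

#######.#######.#
.#######.########
#.#######.#######
##.#######.######
.##.#######.#####
#.##.#######.####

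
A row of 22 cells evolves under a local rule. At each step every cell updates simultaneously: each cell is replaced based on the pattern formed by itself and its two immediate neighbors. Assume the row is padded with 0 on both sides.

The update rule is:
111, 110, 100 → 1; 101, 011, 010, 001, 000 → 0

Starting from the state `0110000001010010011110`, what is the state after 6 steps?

0000000110000000010010

step 1: 0011000000001001001111
step 2: 0001100000000100100111
step 3: 0000110000000010010011
step 4: 0000011000000001001001
step 5: 0000001100000000100100
step 6: 0000000110000000010010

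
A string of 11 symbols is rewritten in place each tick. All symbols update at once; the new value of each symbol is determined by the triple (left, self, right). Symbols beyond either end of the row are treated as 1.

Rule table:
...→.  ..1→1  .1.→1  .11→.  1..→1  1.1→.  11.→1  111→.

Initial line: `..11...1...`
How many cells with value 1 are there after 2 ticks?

3

11.11.111.1
.1..1...1..
count of 1: 3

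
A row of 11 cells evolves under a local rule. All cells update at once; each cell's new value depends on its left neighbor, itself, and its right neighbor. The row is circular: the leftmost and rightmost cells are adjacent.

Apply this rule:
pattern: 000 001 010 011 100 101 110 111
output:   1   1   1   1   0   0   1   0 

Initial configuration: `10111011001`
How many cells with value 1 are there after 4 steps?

6

10101011011
10101011010
10101011010  (fixed point — unchanged through step 4)
count of 1: 6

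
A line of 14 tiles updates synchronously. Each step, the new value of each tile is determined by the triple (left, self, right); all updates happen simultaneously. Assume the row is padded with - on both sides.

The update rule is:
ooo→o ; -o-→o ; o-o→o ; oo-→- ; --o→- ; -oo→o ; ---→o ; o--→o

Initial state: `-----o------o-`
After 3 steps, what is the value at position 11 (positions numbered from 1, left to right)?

oooo-oooooo-oo
ooo-oooooo-oo-
oo-oooooo-oo-o
position 11 holds o

o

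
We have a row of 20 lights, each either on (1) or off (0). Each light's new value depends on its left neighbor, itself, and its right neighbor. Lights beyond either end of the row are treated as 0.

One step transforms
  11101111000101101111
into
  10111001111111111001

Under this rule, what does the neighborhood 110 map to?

At position 2 the neighborhood is 110; the next row has 1 there.

1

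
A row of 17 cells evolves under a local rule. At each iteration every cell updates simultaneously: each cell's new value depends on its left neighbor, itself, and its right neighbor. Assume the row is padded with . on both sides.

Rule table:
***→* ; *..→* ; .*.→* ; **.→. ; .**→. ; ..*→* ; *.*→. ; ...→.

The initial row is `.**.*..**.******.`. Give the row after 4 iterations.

*...***....****.*
**.*.*.*..*.**..*
...*.*.****...***
..**.*..**.*.*.*.

..**.*..**.*.*.*.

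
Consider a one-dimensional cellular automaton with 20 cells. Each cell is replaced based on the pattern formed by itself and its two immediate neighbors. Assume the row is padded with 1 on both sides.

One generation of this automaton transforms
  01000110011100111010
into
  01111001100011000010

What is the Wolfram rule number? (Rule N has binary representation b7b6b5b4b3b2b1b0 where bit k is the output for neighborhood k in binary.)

23

position 10: 111 → 0  (bit 7 = 0)
position 6: 110 → 0  (bit 6 = 0)
position 0: 101 → 0  (bit 5 = 0)
position 2: 100 → 1  (bit 4 = 1)
position 5: 011 → 0  (bit 3 = 0)
position 1: 010 → 1  (bit 2 = 1)
position 4: 001 → 1  (bit 1 = 1)
position 3: 000 → 1  (bit 0 = 1)
bits b7..b0 = 00010111 = 23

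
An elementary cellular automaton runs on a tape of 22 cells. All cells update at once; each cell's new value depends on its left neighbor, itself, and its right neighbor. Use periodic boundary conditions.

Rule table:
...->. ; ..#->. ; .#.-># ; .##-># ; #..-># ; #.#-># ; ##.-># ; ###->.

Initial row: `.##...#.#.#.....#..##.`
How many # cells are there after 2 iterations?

12

iteration 1: .###..######....##.###
iteration 2: ##.##.#....##...####.#
count of #: 12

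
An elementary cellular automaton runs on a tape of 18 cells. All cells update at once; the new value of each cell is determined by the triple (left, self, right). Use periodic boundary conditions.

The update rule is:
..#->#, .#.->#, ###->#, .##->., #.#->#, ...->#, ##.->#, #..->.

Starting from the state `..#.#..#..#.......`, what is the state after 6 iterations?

##########.##.##.#

iteration 1: #####.##.##.######
iteration 2: ######.##.##.#####
iteration 3: #######.##.##.####
iteration 4: ########.##.##.###
iteration 5: #########.##.##.##
iteration 6: ##########.##.##.#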